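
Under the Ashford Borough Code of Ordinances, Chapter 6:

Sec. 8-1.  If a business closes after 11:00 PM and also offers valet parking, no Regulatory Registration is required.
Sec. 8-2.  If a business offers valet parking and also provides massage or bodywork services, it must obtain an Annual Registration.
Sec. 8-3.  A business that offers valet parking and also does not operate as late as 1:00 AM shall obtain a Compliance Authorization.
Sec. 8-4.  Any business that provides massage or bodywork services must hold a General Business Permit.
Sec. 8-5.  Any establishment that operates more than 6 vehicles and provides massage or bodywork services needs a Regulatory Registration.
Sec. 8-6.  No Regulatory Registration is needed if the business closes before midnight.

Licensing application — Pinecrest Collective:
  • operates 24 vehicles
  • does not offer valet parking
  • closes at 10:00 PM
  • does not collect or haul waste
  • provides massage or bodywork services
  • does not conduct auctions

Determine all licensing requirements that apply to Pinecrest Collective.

General Business Permit

Sec. 8-1. closes 10:00 PM, at/before 11:00 PM; does not offer valet parking → Regulatory Registration exemption does not apply.
Sec. 8-2. does not offer valet parking; provides massage or bodywork services → Annual Registration not required.
Sec. 8-3. does not offer valet parking; closes 10:00 PM, at/before 1:00 AM → Compliance Authorization not required.
Sec. 8-4. provides massage or bodywork services → General Business Permit required.
Sec. 8-5. vehicles 24 > 6; provides massage or bodywork services → Regulatory Registration required.
Sec. 8-6. closes 10:00 PM, at/before midnight → exempt from Regulatory Registration.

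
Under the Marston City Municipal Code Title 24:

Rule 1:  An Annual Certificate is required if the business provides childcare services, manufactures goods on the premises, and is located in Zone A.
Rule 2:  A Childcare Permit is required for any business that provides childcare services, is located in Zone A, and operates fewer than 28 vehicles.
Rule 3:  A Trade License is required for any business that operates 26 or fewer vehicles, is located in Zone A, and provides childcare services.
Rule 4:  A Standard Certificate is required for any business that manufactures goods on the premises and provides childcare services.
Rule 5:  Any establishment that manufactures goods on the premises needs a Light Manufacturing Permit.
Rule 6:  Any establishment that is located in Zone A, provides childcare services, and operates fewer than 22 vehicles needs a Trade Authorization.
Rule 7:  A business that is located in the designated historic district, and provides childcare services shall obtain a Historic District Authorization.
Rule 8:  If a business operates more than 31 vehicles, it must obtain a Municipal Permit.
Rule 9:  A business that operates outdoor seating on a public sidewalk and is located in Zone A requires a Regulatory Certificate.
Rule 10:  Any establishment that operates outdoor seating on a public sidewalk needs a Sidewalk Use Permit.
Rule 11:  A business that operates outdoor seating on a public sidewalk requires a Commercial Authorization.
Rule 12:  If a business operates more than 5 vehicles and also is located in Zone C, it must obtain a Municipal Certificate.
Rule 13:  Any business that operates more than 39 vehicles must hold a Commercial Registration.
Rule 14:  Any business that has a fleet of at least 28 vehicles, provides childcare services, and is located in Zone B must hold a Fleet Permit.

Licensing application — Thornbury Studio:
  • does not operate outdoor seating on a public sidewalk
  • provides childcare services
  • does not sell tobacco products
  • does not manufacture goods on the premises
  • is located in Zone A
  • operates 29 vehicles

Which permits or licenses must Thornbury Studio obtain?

None

Rule 1: provides childcare services; does not manufacture goods on the premises; is located in Zone A → Annual Certificate not required.
Rule 2: provides childcare services; is located in Zone A; vehicles 29 ≥ 28 → Childcare Permit not required.
Rule 3: vehicles 29 > 26; is located in Zone A; provides childcare services → Trade License not required.
Rule 4: does not manufacture goods on the premises; provides childcare services → Standard Certificate not required.
Rule 5: does not manufacture goods on the premises → Light Manufacturing Permit not required.
Rule 6: is located in Zone A; provides childcare services; vehicles 29 ≥ 22 → Trade Authorization not required.
Rule 7: is located in Zone A (not: is located in the designated historic district); provides childcare services → Historic District Authorization not required.
Rule 8: vehicles 29 ≤ 31 → Municipal Permit not required.
Rule 9: does not operate outdoor seating on a public sidewalk; is located in Zone A → Regulatory Certificate not required.
Rule 10: does not operate outdoor seating on a public sidewalk → Sidewalk Use Permit not required.
Rule 11: does not operate outdoor seating on a public sidewalk → Commercial Authorization not required.
Rule 12: vehicles 29 > 5; is located in Zone A (not: is located in Zone C) → Municipal Certificate not required.
Rule 13: vehicles 29 ≤ 39 → Commercial Registration not required.
Rule 14: vehicles 29 ≥ 28; provides childcare services; is located in Zone A (not: is located in Zone B) → Fleet Permit not required.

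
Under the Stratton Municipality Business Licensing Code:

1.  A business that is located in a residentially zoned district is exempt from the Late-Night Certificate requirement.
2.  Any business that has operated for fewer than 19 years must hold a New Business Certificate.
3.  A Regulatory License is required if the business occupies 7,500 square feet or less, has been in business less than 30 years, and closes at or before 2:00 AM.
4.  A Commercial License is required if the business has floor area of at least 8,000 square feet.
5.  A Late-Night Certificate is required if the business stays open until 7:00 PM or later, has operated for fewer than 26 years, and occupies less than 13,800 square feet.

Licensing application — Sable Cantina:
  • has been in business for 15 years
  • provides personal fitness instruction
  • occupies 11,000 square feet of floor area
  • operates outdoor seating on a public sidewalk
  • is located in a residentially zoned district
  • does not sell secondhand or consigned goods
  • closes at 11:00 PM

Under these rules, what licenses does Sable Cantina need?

1. is located in a residentially zoned district → exempt from Late-Night Certificate.
2. years in business 15 < 19 → New Business Certificate required.
3. floor area 11,000 square feet > 7,500 square feet; years in business 15 < 30; closes 11:00 PM, at/before 2:00 AM → Regulatory License not required.
4. floor area 11,000 square feet ≥ 8,000 square feet → Commercial License required.
5. closes 11:00 PM, after 7:00 PM; years in business 15 < 26; floor area 11,000 square feet < 13,800 square feet → Late-Night Certificate required.

Commercial License, New Business Certificate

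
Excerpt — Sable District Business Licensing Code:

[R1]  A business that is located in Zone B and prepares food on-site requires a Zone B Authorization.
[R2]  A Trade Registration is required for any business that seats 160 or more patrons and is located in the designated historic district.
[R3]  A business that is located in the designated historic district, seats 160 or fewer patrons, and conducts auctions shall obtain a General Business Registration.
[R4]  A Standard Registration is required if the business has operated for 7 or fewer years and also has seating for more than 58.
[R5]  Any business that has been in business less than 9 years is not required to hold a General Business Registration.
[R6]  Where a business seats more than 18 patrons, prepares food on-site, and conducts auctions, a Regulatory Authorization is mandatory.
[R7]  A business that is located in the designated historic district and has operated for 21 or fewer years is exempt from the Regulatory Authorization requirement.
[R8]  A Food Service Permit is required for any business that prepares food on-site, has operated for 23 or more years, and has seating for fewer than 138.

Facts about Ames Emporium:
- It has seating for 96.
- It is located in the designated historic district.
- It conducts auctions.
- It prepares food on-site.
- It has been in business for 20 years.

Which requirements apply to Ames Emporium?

General Business Registration

[R1] is located in the designated historic district (not: is located in Zone B); prepares food on-site → Zone B Authorization not required.
[R2] seating 96 < 160; is located in the designated historic district → Trade Registration not required.
[R3] is located in the designated historic district; seating 96 ≤ 160; conducts auctions → General Business Registration required.
[R4] years in business 20 > 7; seating 96 > 58 → Standard Registration not required.
[R5] years in business 20 ≥ 9 → General Business Registration exemption does not apply.
[R6] seating 96 > 18; prepares food on-site; conducts auctions → Regulatory Authorization required.
[R7] is located in the designated historic district; years in business 20 ≤ 21 → exempt from Regulatory Authorization.
[R8] prepares food on-site; years in business 20 < 23; seating 96 < 138 → Food Service Permit not required.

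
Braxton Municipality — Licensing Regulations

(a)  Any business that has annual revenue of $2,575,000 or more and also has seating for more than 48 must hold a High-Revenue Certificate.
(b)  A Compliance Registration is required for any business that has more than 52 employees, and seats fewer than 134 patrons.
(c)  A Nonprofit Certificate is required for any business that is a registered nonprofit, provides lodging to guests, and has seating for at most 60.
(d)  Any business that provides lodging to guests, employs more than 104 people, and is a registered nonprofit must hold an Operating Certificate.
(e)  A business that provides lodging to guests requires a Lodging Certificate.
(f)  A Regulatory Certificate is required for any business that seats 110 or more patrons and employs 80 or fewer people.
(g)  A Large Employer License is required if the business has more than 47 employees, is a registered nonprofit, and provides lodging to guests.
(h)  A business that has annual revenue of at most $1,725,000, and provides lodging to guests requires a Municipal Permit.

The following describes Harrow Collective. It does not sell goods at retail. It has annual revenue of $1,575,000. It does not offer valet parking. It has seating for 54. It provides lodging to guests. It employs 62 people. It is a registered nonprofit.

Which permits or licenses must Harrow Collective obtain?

Compliance Registration, Large Employer License, Lodging Certificate, Municipal Permit, Nonprofit Certificate

(a) revenue $1,575,000 < $2,575,000; seating 54 > 48 → High-Revenue Certificate not required.
(b) employees 62 > 52; seating 54 < 134 → Compliance Registration required.
(c) is a registered nonprofit; provides lodging to guests; seating 54 ≤ 60 → Nonprofit Certificate required.
(d) provides lodging to guests; employees 62 ≤ 104; is a registered nonprofit → Operating Certificate not required.
(e) provides lodging to guests → Lodging Certificate required.
(f) seating 54 < 110; employees 62 ≤ 80 → Regulatory Certificate not required.
(g) employees 62 > 47; is a registered nonprofit; provides lodging to guests → Large Employer License required.
(h) revenue $1,575,000 ≤ $1,725,000; provides lodging to guests → Municipal Permit required.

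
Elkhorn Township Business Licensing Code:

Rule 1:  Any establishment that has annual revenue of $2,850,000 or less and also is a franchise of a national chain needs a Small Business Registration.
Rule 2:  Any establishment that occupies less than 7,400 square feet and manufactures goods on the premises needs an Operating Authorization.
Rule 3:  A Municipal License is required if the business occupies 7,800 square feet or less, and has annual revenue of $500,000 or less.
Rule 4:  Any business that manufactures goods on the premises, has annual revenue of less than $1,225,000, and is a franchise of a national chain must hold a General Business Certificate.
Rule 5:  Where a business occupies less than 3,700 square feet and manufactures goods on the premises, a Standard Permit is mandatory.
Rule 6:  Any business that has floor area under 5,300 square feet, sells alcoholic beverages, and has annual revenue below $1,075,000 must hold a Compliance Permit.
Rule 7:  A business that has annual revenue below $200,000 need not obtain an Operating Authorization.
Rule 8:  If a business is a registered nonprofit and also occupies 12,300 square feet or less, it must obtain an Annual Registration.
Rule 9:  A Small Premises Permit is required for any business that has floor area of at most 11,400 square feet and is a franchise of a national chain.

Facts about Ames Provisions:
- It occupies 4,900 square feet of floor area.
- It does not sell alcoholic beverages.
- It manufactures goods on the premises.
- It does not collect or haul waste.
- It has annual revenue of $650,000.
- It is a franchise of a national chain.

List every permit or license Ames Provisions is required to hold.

Rule 1: revenue $650,000 ≤ $2,850,000; is a franchise of a national chain → Small Business Registration required.
Rule 2: floor area 4,900 square feet < 7,400 square feet; manufactures goods on the premises → Operating Authorization required.
Rule 3: floor area 4,900 square feet ≤ 7,800 square feet; revenue $650,000 > $500,000 → Municipal License not required.
Rule 4: manufactures goods on the premises; revenue $650,000 < $1,225,000; is a franchise of a national chain → General Business Certificate required.
Rule 5: floor area 4,900 square feet ≥ 3,700 square feet; manufactures goods on the premises → Standard Permit not required.
Rule 6: floor area 4,900 square feet < 5,300 square feet; does not sell alcoholic beverages; revenue $650,000 < $1,075,000 → Compliance Permit not required.
Rule 7: revenue $650,000 ≥ $200,000 → Operating Authorization exemption does not apply.
Rule 8: is a franchise of a national chain (not: is a registered nonprofit); floor area 4,900 square feet ≤ 12,300 square feet → Annual Registration not required.
Rule 9: floor area 4,900 square feet ≤ 11,400 square feet; is a franchise of a national chain → Small Premises Permit required.

General Business Certificate, Operating Authorization, Small Business Registration, Small Premises Permit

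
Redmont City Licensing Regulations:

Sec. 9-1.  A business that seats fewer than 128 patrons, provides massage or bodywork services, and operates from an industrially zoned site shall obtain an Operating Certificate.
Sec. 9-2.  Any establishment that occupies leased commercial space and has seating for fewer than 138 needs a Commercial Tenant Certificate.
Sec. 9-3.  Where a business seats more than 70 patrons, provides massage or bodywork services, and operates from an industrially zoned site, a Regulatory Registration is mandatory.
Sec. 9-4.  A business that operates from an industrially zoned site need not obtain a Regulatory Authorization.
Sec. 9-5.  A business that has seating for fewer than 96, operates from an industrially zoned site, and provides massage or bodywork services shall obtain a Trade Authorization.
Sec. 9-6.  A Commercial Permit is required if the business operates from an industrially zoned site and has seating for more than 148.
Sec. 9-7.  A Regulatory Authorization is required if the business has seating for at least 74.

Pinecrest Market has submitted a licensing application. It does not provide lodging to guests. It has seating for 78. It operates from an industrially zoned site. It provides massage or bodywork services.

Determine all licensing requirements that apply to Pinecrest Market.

Sec. 9-1. seating 78 < 128; provides massage or bodywork services; operates from an industrially zoned site → Operating Certificate required.
Sec. 9-2. operates from an industrially zoned site (not: occupies leased commercial space); seating 78 < 138 → Commercial Tenant Certificate not required.
Sec. 9-3. seating 78 > 70; provides massage or bodywork services; operates from an industrially zoned site → Regulatory Registration required.
Sec. 9-4. operates from an industrially zoned site → exempt from Regulatory Authorization.
Sec. 9-5. seating 78 < 96; operates from an industrially zoned site; provides massage or bodywork services → Trade Authorization required.
Sec. 9-6. operates from an industrially zoned site; seating 78 ≤ 148 → Commercial Permit not required.
Sec. 9-7. seating 78 ≥ 74 → Regulatory Authorization required.

Operating Certificate, Regulatory Registration, Trade Authorization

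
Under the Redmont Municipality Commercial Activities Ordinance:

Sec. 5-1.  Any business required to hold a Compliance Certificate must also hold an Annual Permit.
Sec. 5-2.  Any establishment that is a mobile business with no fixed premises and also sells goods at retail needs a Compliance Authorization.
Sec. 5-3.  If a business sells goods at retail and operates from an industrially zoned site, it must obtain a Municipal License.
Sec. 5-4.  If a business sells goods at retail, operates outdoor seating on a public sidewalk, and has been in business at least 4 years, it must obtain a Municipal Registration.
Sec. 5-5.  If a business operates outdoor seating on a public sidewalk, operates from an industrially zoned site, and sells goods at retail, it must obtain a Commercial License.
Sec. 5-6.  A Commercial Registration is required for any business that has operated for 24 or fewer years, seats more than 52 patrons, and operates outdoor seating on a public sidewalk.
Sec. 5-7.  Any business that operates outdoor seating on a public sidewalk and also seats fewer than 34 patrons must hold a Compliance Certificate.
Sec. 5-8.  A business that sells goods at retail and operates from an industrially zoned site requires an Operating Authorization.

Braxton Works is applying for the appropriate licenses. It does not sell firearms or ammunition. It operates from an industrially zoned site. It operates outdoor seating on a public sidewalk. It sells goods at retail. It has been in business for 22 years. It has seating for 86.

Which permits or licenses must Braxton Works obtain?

Sec. 5-1. Compliance Certificate is not required → no effect.
Sec. 5-2. operates from an industrially zoned site (not: is a mobile business with no fixed premises); sells goods at retail → Compliance Authorization not required.
Sec. 5-3. sells goods at retail; operates from an industrially zoned site → Municipal License required.
Sec. 5-4. sells goods at retail; operates outdoor seating on a public sidewalk; years in business 22 ≥ 4 → Municipal Registration required.
Sec. 5-5. operates outdoor seating on a public sidewalk; operates from an industrially zoned site; sells goods at retail → Commercial License required.
Sec. 5-6. years in business 22 ≤ 24; seating 86 > 52; operates outdoor seating on a public sidewalk → Commercial Registration required.
Sec. 5-7. operates outdoor seating on a public sidewalk; seating 86 ≥ 34 → Compliance Certificate not required.
Sec. 5-8. sells goods at retail; operates from an industrially zoned site → Operating Authorization required.

Commercial License, Commercial Registration, Municipal License, Municipal Registration, Operating Authorization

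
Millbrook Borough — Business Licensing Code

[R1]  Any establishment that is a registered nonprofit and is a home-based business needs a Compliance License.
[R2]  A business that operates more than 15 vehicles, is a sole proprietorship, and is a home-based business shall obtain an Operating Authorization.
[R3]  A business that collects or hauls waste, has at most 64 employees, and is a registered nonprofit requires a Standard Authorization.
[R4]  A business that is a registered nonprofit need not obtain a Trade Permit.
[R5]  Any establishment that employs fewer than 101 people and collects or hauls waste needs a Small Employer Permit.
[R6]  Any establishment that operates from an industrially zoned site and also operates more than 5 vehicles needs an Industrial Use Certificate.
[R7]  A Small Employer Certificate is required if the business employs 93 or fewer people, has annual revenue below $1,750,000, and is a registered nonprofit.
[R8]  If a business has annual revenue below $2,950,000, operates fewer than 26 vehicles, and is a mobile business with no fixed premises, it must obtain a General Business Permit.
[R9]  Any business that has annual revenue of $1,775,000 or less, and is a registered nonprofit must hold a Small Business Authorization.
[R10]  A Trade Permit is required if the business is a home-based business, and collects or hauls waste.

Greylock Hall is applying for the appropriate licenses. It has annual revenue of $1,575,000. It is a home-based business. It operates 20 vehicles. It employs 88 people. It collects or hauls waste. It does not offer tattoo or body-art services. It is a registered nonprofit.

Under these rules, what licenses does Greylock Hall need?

Compliance License, Small Business Authorization, Small Employer Certificate, Small Employer Permit

[R1] is a registered nonprofit; is a home-based business → Compliance License required.
[R2] vehicles 20 > 15; is a registered nonprofit (not: is a sole proprietorship); is a home-based business → Operating Authorization not required.
[R3] collects or hauls waste; employees 88 > 64; is a registered nonprofit → Standard Authorization not required.
[R4] is a registered nonprofit → exempt from Trade Permit.
[R5] employees 88 < 101; collects or hauls waste → Small Employer Permit required.
[R6] is a home-based business (not: operates from an industrially zoned site); vehicles 20 > 5 → Industrial Use Certificate not required.
[R7] employees 88 ≤ 93; revenue $1,575,000 < $1,750,000; is a registered nonprofit → Small Employer Certificate required.
[R8] revenue $1,575,000 < $2,950,000; vehicles 20 < 26; is a home-based business (not: is a mobile business with no fixed premises) → General Business Permit not required.
[R9] revenue $1,575,000 ≤ $1,775,000; is a registered nonprofit → Small Business Authorization required.
[R10] is a home-based business; collects or hauls waste → Trade Permit required.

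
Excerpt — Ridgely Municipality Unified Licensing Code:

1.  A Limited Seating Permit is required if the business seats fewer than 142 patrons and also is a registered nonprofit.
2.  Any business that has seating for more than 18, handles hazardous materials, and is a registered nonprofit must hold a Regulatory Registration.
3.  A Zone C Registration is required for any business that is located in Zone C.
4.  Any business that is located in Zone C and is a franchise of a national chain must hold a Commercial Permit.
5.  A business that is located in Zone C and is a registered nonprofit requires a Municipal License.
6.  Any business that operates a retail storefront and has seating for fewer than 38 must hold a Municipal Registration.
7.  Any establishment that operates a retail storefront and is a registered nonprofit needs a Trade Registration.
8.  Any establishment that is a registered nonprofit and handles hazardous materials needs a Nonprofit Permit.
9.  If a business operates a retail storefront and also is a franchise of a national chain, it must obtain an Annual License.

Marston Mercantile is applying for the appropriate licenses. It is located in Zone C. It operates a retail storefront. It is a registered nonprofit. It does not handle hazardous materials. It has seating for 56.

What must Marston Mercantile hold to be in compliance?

Limited Seating Permit, Municipal License, Trade Registration, Zone C Registration

1. seating 56 < 142; is a registered nonprofit → Limited Seating Permit required.
2. seating 56 > 18; does not handle hazardous materials; is a registered nonprofit → Regulatory Registration not required.
3. is located in Zone C → Zone C Registration required.
4. is located in Zone C; is a registered nonprofit (not: is a franchise of a national chain) → Commercial Permit not required.
5. is located in Zone C; is a registered nonprofit → Municipal License required.
6. operates a retail storefront; seating 56 ≥ 38 → Municipal Registration not required.
7. operates a retail storefront; is a registered nonprofit → Trade Registration required.
8. is a registered nonprofit; does not handle hazardous materials → Nonprofit Permit not required.
9. operates a retail storefront; is a registered nonprofit (not: is a franchise of a national chain) → Annual License not required.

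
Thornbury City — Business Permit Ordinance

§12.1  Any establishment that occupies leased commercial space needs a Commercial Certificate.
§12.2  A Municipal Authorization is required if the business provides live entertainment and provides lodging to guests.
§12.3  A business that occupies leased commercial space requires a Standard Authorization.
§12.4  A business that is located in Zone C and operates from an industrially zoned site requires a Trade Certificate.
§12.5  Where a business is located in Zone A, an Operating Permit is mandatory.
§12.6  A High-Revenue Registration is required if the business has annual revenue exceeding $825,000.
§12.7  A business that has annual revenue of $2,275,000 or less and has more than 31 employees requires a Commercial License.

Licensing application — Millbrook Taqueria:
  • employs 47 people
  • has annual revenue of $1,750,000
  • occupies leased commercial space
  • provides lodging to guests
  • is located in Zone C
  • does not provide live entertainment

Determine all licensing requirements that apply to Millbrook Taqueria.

Commercial Certificate, Commercial License, High-Revenue Registration, Standard Authorization

§12.1 occupies leased commercial space → Commercial Certificate required.
§12.2 does not provide live entertainment; provides lodging to guests → Municipal Authorization not required.
§12.3 occupies leased commercial space → Standard Authorization required.
§12.4 is located in Zone C; occupies leased commercial space (not: operates from an industrially zoned site) → Trade Certificate not required.
§12.5 is located in Zone C (not: is located in Zone A) → Operating Permit not required.
§12.6 revenue $1,750,000 > $825,000 → High-Revenue Registration required.
§12.7 revenue $1,750,000 ≤ $2,275,000; employees 47 > 31 → Commercial License required.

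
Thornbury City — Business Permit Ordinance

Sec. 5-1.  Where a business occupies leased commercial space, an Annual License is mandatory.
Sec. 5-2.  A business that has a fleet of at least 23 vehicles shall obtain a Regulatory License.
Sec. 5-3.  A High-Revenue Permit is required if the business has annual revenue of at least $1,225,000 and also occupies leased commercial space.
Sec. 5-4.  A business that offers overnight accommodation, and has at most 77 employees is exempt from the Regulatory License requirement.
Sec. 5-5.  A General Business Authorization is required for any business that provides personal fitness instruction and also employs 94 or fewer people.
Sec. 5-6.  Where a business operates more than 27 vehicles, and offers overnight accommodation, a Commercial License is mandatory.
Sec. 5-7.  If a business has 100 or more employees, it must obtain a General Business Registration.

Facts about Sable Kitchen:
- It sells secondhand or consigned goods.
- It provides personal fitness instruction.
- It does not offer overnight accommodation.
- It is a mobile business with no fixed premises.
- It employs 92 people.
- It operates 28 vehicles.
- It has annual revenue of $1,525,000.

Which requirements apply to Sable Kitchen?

General Business Authorization, Regulatory License

Sec. 5-1. is a mobile business with no fixed premises (not: occupies leased commercial space) → Annual License not required.
Sec. 5-2. vehicles 28 ≥ 23 → Regulatory License required.
Sec. 5-3. revenue $1,525,000 ≥ $1,225,000; is a mobile business with no fixed premises (not: occupies leased commercial space) → High-Revenue Permit not required.
Sec. 5-4. does not offer overnight accommodation; employees 92 > 77 → Regulatory License exemption does not apply.
Sec. 5-5. provides personal fitness instruction; employees 92 ≤ 94 → General Business Authorization required.
Sec. 5-6. vehicles 28 > 27; does not offer overnight accommodation → Commercial License not required.
Sec. 5-7. employees 92 < 100 → General Business Registration not required.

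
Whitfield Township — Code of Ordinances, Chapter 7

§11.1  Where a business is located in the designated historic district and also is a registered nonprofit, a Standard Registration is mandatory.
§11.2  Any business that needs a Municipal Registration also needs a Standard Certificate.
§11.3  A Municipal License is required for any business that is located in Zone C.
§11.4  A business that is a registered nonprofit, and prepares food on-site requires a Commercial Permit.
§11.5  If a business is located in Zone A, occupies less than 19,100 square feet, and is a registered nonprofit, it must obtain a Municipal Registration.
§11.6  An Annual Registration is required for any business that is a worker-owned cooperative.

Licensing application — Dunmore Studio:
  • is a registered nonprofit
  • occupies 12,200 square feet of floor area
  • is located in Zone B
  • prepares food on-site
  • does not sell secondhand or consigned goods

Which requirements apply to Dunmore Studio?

Commercial Permit

§11.1 is located in Zone B (not: is located in the designated historic district); is a registered nonprofit → Standard Registration not required.
§11.2 Municipal Registration is not required → no effect.
§11.3 is located in Zone B (not: is located in Zone C) → Municipal License not required.
§11.4 is a registered nonprofit; prepares food on-site → Commercial Permit required.
§11.5 is located in Zone B (not: is located in Zone A); floor area 12,200 square feet < 19,100 square feet; is a registered nonprofit → Municipal Registration not required.
§11.6 is a registered nonprofit (not: is a worker-owned cooperative) → Annual Registration not required.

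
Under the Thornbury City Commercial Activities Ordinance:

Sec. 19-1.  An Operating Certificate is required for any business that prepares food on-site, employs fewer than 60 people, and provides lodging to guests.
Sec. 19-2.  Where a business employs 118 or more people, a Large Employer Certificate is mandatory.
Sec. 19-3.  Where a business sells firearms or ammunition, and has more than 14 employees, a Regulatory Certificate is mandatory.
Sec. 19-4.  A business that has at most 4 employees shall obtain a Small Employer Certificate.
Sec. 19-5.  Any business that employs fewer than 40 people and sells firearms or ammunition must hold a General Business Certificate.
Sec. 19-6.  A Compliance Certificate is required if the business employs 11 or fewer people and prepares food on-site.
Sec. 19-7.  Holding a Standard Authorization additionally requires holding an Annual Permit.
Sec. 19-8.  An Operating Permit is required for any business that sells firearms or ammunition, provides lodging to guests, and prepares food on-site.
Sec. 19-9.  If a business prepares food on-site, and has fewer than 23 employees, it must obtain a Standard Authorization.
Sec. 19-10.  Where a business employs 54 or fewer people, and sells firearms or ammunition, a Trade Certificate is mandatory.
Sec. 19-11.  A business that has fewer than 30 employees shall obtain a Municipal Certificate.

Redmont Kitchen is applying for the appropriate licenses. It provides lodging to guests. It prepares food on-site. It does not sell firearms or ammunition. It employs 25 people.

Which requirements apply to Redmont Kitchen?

Municipal Certificate, Operating Certificate

Sec. 19-1. prepares food on-site; employees 25 < 60; provides lodging to guests → Operating Certificate required.
Sec. 19-2. employees 25 < 118 → Large Employer Certificate not required.
Sec. 19-3. does not sell firearms or ammunition; employees 25 > 14 → Regulatory Certificate not required.
Sec. 19-4. employees 25 > 4 → Small Employer Certificate not required.
Sec. 19-5. employees 25 < 40; does not sell firearms or ammunition → General Business Certificate not required.
Sec. 19-6. employees 25 > 11; prepares food on-site → Compliance Certificate not required.
Sec. 19-7. Standard Authorization is not required → no effect.
Sec. 19-8. does not sell firearms or ammunition; provides lodging to guests; prepares food on-site → Operating Permit not required.
Sec. 19-9. prepares food on-site; employees 25 ≥ 23 → Standard Authorization not required.
Sec. 19-10. employees 25 ≤ 54; does not sell firearms or ammunition → Trade Certificate not required.
Sec. 19-11. employees 25 < 30 → Municipal Certificate required.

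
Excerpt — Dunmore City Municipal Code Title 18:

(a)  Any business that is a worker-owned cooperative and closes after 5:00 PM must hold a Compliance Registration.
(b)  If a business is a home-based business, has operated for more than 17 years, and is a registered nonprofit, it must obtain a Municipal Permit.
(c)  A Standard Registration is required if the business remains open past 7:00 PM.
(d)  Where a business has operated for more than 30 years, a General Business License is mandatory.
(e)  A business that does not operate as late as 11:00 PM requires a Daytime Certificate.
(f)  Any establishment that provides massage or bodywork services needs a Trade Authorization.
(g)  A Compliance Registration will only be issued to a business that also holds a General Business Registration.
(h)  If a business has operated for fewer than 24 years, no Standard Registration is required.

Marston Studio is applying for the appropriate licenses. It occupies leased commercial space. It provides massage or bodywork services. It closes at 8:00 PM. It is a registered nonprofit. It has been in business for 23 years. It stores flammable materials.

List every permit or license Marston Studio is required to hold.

(a) is a registered nonprofit (not: is a worker-owned cooperative); closes 8:00 PM, after 5:00 PM → Compliance Registration not required.
(b) occupies leased commercial space (not: is a home-based business); years in business 23 > 17; is a registered nonprofit → Municipal Permit not required.
(c) closes 8:00 PM, after 7:00 PM → Standard Registration required.
(d) years in business 23 ≤ 30 → General Business License not required.
(e) closes 8:00 PM, at/before 11:00 PM → Daytime Certificate required.
(f) provides massage or bodywork services → Trade Authorization required.
(g) Compliance Registration is not required → no effect.
(h) years in business 23 < 24 → exempt from Standard Registration.

Daytime Certificate, Trade Authorization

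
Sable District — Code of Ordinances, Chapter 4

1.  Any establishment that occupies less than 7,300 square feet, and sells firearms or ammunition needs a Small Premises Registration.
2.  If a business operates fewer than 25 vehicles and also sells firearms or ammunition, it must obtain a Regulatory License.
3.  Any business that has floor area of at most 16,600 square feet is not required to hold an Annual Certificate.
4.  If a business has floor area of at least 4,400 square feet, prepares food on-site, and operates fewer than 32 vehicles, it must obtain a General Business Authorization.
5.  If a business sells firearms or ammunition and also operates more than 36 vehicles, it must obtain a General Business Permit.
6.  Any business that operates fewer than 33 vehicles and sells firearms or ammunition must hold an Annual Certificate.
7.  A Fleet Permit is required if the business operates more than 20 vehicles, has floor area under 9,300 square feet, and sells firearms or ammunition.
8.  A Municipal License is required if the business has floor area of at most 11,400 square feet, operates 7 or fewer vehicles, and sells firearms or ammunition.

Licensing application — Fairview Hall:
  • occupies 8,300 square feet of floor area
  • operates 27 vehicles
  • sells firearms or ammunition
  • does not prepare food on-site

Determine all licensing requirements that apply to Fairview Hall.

1. floor area 8,300 square feet ≥ 7,300 square feet; sells firearms or ammunition → Small Premises Registration not required.
2. vehicles 27 ≥ 25; sells firearms or ammunition → Regulatory License not required.
3. floor area 8,300 square feet ≤ 16,600 square feet → exempt from Annual Certificate.
4. floor area 8,300 square feet ≥ 4,400 square feet; does not prepare food on-site; vehicles 27 < 32 → General Business Authorization not required.
5. sells firearms or ammunition; vehicles 27 ≤ 36 → General Business Permit not required.
6. vehicles 27 < 33; sells firearms or ammunition → Annual Certificate required.
7. vehicles 27 > 20; floor area 8,300 square feet < 9,300 square feet; sells firearms or ammunition → Fleet Permit required.
8. floor area 8,300 square feet ≤ 11,400 square feet; vehicles 27 > 7; sells firearms or ammunition → Municipal License not required.

Fleet Permit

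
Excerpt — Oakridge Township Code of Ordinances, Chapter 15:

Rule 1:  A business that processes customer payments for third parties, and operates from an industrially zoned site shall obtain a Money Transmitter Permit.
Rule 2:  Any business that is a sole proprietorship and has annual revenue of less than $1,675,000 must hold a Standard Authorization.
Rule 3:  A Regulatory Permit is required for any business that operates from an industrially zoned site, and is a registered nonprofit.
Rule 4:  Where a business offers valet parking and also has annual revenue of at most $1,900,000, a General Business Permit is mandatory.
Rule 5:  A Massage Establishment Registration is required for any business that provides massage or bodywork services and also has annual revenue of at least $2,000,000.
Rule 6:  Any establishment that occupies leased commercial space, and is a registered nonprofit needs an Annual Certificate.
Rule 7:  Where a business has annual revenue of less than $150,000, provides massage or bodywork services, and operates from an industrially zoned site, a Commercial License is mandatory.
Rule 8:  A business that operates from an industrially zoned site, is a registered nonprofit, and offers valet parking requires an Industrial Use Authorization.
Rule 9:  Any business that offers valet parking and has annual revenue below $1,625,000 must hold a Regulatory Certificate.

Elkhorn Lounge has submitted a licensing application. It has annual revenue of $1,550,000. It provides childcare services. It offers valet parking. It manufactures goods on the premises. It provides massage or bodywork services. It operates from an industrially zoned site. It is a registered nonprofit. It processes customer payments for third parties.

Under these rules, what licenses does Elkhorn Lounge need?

Rule 1: processes customer payments for third parties; operates from an industrially zoned site → Money Transmitter Permit required.
Rule 2: is a registered nonprofit (not: is a sole proprietorship); revenue $1,550,000 < $1,675,000 → Standard Authorization not required.
Rule 3: operates from an industrially zoned site; is a registered nonprofit → Regulatory Permit required.
Rule 4: offers valet parking; revenue $1,550,000 ≤ $1,900,000 → General Business Permit required.
Rule 5: provides massage or bodywork services; revenue $1,550,000 < $2,000,000 → Massage Establishment Registration not required.
Rule 6: operates from an industrially zoned site (not: occupies leased commercial space); is a registered nonprofit → Annual Certificate not required.
Rule 7: revenue $1,550,000 ≥ $150,000; provides massage or bodywork services; operates from an industrially zoned site → Commercial License not required.
Rule 8: operates from an industrially zoned site; is a registered nonprofit; offers valet parking → Industrial Use Authorization required.
Rule 9: offers valet parking; revenue $1,550,000 < $1,625,000 → Regulatory Certificate required.

General Business Permit, Industrial Use Authorization, Money Transmitter Permit, Regulatory Certificate, Regulatory Permit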